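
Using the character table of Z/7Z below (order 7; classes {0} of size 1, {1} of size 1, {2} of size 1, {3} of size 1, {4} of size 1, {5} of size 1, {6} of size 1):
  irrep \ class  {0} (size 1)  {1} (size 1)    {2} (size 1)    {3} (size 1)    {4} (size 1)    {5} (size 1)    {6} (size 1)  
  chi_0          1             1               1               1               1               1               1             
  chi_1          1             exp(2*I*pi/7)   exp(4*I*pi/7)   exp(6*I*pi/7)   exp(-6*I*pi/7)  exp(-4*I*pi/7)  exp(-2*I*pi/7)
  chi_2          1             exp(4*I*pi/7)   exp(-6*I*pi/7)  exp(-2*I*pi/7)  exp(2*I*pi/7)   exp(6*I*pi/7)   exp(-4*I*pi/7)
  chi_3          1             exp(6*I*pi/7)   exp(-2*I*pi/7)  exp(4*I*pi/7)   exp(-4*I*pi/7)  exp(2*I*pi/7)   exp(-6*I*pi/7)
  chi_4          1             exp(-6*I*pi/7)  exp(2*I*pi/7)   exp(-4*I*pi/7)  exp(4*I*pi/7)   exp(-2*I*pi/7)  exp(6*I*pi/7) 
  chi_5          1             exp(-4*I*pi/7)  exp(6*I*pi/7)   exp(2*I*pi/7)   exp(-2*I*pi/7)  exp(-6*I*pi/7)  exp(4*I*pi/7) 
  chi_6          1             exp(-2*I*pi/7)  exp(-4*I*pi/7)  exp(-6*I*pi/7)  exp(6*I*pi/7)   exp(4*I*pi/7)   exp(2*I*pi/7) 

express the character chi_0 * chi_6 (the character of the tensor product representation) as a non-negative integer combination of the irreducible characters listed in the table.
chi_0 tensor chi_6 = chi_6 (all other irreducibles have multiplicity 0).

Solution. The character of a tensor product is the pointwise product (chi_0 * chi_6)(C) = chi_0(C) * chi_6(C):
  {0}: (1)*(1), {1}: (1)*(exp(-2*I*pi/7)), {2}: (1)*(exp(-4*I*pi/7)), {3}: (1)*(exp(-6*I*pi/7)), {4}: (1)*(exp(6*I*pi/7)), {5}: (1)*(exp(4*I*pi/7)), {6}: (1)*(exp(2*I*pi/7))
so (chi_0 * chi_6) takes values
  {0} -> 1, {1} -> exp(-2*I*pi/7), {2} -> exp(-4*I*pi/7), {3} -> exp(-6*I*pi/7), {4} -> exp(6*I*pi/7), {5} -> exp(4*I*pi/7), {6} -> exp(2*I*pi/7).
Now take the inner product of this character with each irreducible chi from the table, <chi_0*chi_6, chi> = (1/7) sum_C |C| (chi_0*chi_6)(C) conj(chi(C)):
  <chi_0*chi_6, chi_0> = (1/7)[1*(1)*conj(1) + 1*(exp(-2*I*pi/7))*conj(1) + 1*(exp(-4*I*pi/7))*conj(1) + 1*(exp(-6*I*pi/7))*conj(1) + 1*(exp(6*I*pi/7))*conj(1) + 1*(exp(4*I*pi/7))*conj(1) + 1*(exp(2*I*pi/7))*conj(1)]
      = (1/7)[(1) + (exp(-2*I*pi/7)) + (exp(-4*I*pi/7)) + (exp(-6*I*pi/7)) + (exp(6*I*pi/7)) + (exp(4*I*pi/7)) + (exp(2*I*pi/7))] = 0/7 = 0
  <chi_0*chi_6, chi_1> = (1/7)[1*(1)*conj(1) + 1*(exp(-2*I*pi/7))*conj(exp(2*I*pi/7)) + 1*(exp(-4*I*pi/7))*conj(exp(4*I*pi/7)) + 1*(exp(-6*I*pi/7))*conj(exp(6*I*pi/7)) + 1*(exp(6*I*pi/7))*conj(exp(-6*I*pi/7)) + 1*(exp(4*I*pi/7))*conj(exp(-4*I*pi/7)) + 1*(exp(2*I*pi/7))*conj(exp(-2*I*pi/7))]
      = (1/7)[(1) + (exp(-4*I*pi/7)) + (exp(6*I*pi/7)) + (exp(2*I*pi/7)) + (exp(-2*I*pi/7)) + (exp(-6*I*pi/7)) + (exp(4*I*pi/7))] = 0/7 = 0
  <chi_0*chi_6, chi_2> = (1/7)[1*(1)*conj(1) + 1*(exp(-2*I*pi/7))*conj(exp(4*I*pi/7)) + 1*(exp(-4*I*pi/7))*conj(exp(-6*I*pi/7)) + 1*(exp(-6*I*pi/7))*conj(exp(-2*I*pi/7)) + 1*(exp(6*I*pi/7))*conj(exp(2*I*pi/7)) + 1*(exp(4*I*pi/7))*conj(exp(6*I*pi/7)) + 1*(exp(2*I*pi/7))*conj(exp(-4*I*pi/7))]
      = (1/7)[(1) + (exp(-6*I*pi/7)) + (exp(2*I*pi/7)) + (exp(-4*I*pi/7)) + (exp(4*I*pi/7)) + (exp(-2*I*pi/7)) + (exp(6*I*pi/7))] = 0/7 = 0
  <chi_0*chi_6, chi_3> = (1/7)[1*(1)*conj(1) + 1*(exp(-2*I*pi/7))*conj(exp(6*I*pi/7)) + 1*(exp(-4*I*pi/7))*conj(exp(-2*I*pi/7)) + 1*(exp(-6*I*pi/7))*conj(exp(4*I*pi/7)) + 1*(exp(6*I*pi/7))*conj(exp(-4*I*pi/7)) + 1*(exp(4*I*pi/7))*conj(exp(2*I*pi/7)) + 1*(exp(2*I*pi/7))*conj(exp(-6*I*pi/7))]
      = (1/7)[(1) + (exp(6*I*pi/7)) + (exp(-2*I*pi/7)) + (exp(4*I*pi/7)) + (exp(-4*I*pi/7)) + (exp(2*I*pi/7)) + (exp(-6*I*pi/7))] = 0/7 = 0
  <chi_0*chi_6, chi_4> = (1/7)[1*(1)*conj(1) + 1*(exp(-2*I*pi/7))*conj(exp(-6*I*pi/7)) + 1*(exp(-4*I*pi/7))*conj(exp(2*I*pi/7)) + 1*(exp(-6*I*pi/7))*conj(exp(-4*I*pi/7)) + 1*(exp(6*I*pi/7))*conj(exp(4*I*pi/7)) + 1*(exp(4*I*pi/7))*conj(exp(-2*I*pi/7)) + 1*(exp(2*I*pi/7))*conj(exp(6*I*pi/7))]
      = (1/7)[(1) + (exp(4*I*pi/7)) + (exp(-6*I*pi/7)) + (exp(-2*I*pi/7)) + (exp(2*I*pi/7)) + (exp(6*I*pi/7)) + (exp(-4*I*pi/7))] = 0/7 = 0
  <chi_0*chi_6, chi_5> = (1/7)[1*(1)*conj(1) + 1*(exp(-2*I*pi/7))*conj(exp(-4*I*pi/7)) + 1*(exp(-4*I*pi/7))*conj(exp(6*I*pi/7)) + 1*(exp(-6*I*pi/7))*conj(exp(2*I*pi/7)) + 1*(exp(6*I*pi/7))*conj(exp(-2*I*pi/7)) + 1*(exp(4*I*pi/7))*conj(exp(-6*I*pi/7)) + 1*(exp(2*I*pi/7))*conj(exp(4*I*pi/7))]
      = (1/7)[(1) + (exp(2*I*pi/7)) + (exp(4*I*pi/7)) + (exp(6*I*pi/7)) + (exp(-6*I*pi/7)) + (exp(-4*I*pi/7)) + (exp(-2*I*pi/7))] = 0/7 = 0
  <chi_0*chi_6, chi_6> = (1/7)[1*(1)*conj(1) + 1*(exp(-2*I*pi/7))*conj(exp(-2*I*pi/7)) + 1*(exp(-4*I*pi/7))*conj(exp(-4*I*pi/7)) + 1*(exp(-6*I*pi/7))*conj(exp(-6*I*pi/7)) + 1*(exp(6*I*pi/7))*conj(exp(6*I*pi/7)) + 1*(exp(4*I*pi/7))*conj(exp(4*I*pi/7)) + 1*(exp(2*I*pi/7))*conj(exp(2*I*pi/7))]
      = (1/7)[(1) + (1) + (1) + (1) + (1) + (1) + (1)] = 7/7 = 1
(Exp terms are combined using exp(i*s)*conj(exp(i*t)) = exp(i*(s-t)), and sums of them are collapsed using the identity that for every m > 1 the m distinct m-th roots of unity sum to 0, e.g. 1 + exp(2*I*pi/3) + exp(-2*I*pi/3) = 0.)
Hence the multiplicities are chi_6: 1. Dimension check: dim(chi_0)*dim(chi_6) = 1*1 = 1 and sum (mult * dim) = 1*1 = 1.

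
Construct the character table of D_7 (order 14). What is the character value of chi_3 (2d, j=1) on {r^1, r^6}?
Conjugacy classes: {e} of size 1, {r^1, r^6} of size 2, {r^2, r^5} of size 2, {r^3, r^4} of size 2, {s, sr, ..., sr^6} of size 7.
Character table:
  irrep \ class              {e} (size 1)  {r^1, r^6} (size 2)  {r^2, r^5} (size 2)  {r^3, r^4} (size 2)  {s, sr, ..., sr^6} (size 7)
  chi_1 (triv)               1             1                    1                    1                    1                          
  chi_2 (sign: r->1, s->-1)  1             1                    1                    1                    -1                         
  chi_3 (2d, j=1)            2             2*cos(2*pi/7)        -2*cos(3*pi/7)       -2*cos(pi/7)         0                          
  chi_4 (2d, j=2)            2             -2*cos(3*pi/7)       -2*cos(pi/7)         2*cos(2*pi/7)        0                          
  chi_5 (2d, j=3)            2             -2*cos(pi/7)         2*cos(2*pi/7)        -2*cos(3*pi/7)       0                          

Spot check: chi_3 (2d, j=1) on {r^1, r^6} = 2*cos(2*pi/7).

Details: D_7 has order 2*7 = 14 with 5 conjugacy classes, hence 5 irreducibles. Sum of squared dims 1 + 1 + 4 + 4 + 4 = 14 = |G|. Linear characters come from the abelianisation; the 2-dimensional irreps have character r^k -> 2*cos(2*pi*j*k/7), reflections -> 0.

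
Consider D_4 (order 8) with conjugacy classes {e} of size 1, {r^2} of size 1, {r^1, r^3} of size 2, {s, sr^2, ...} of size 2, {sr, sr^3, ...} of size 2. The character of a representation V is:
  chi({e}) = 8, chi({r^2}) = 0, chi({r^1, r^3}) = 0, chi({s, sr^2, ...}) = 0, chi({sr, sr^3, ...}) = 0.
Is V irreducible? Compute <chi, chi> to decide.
Not irreducible (reducible): <chi, chi> = 8 > 1.

Working: <chi, chi> = (1/|G|) sum_C |C| * |chi(C)|^2 = (1/8)[1*|8|^2 + 1*|0|^2 + 2*|0|^2 + 2*|0|^2 + 2*|0|^2]
  = (1/8)[(64) + (0) + (0) + (0) + (0)] = 64/8 = 8.
A character is irreducible iff <chi, chi> = 1, so this representation is reducible.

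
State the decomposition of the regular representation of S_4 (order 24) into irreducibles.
Each irreducible V_i of dimension d_i appears with multiplicity d_i, i.e. rho_reg = (direct sum over all irreducibles V_i) d_i V_i. The irreducible dimensions for S_4 are 1, 1, 2, 3, 3: 2 irreducibles of dimension 1, each with multiplicity 1; 1 irreducible of dimension 2, with multiplicity 2; 2 irreducibles of dimension 3, each with multiplicity 3. Total dimension 2*1*1 + 1*2*2 + 2*3*3 = 24 = |G|.

Why: General theorem: in the regular representation of a finite group G, each irreducible appears with multiplicity equal to its dimension. Check: dim(rho_reg) = sum d_i^2 = 1 + 1 + 4 + 9 + 9 = 24 = |G|.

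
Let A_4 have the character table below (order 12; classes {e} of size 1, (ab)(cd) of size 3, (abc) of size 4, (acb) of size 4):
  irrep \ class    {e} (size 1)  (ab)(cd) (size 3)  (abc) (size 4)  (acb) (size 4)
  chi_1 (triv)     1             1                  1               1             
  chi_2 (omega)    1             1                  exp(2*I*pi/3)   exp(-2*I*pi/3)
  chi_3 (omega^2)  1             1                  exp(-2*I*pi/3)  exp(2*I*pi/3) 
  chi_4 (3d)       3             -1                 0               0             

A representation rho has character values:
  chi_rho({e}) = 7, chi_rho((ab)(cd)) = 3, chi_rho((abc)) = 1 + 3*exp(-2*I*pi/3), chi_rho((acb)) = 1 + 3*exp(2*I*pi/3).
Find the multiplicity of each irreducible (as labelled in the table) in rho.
Multiplicities: chi_1: 1, chi_2: 0, chi_3: 3, chi_4: 1.

Details: Use <chi_rho, chi> = (1/|G|) sum_C |C| * chi_rho(C) * conj(chi(C)) with |G| = 12 for each irreducible chi in the table:
  <chi_rho, chi_1> = (1/12)[1*(7)*conj(1) + 3*(3)*conj(1) + 4*(1 + 3*exp(-2*I*pi/3))*conj(1) + 4*(1 + 3*exp(2*I*pi/3))*conj(1)]
      = (1/12)[(7) + (9) + (4 + 12*exp(-2*I*pi/3)) + (4 + 12*exp(2*I*pi/3))] = 12/12 = 1
  <chi_rho, chi_2> = (1/12)[1*(7)*conj(1) + 3*(3)*conj(1) + 4*(1 + 3*exp(-2*I*pi/3))*conj(exp(2*I*pi/3)) + 4*(1 + 3*exp(2*I*pi/3))*conj(exp(-2*I*pi/3))]
      = (1/12)[(7) + (9) + (4*exp(-2*I*pi/3) + 12*exp(2*I*pi/3)) + (12*exp(-2*I*pi/3) + 4*exp(2*I*pi/3))] = 0/12 = 0
  <chi_rho, chi_3> = (1/12)[1*(7)*conj(1) + 3*(3)*conj(1) + 4*(1 + 3*exp(-2*I*pi/3))*conj(exp(-2*I*pi/3)) + 4*(1 + 3*exp(2*I*pi/3))*conj(exp(2*I*pi/3))]
      = (1/12)[(7) + (9) + (12 + 4*exp(2*I*pi/3)) + (12 + 4*exp(-2*I*pi/3))] = 36/12 = 3
  <chi_rho, chi_4> = (1/12)[1*(7)*conj(3) + 3*(3)*conj(-1) + 4*(1 + 3*exp(-2*I*pi/3))*conj(0) + 4*(1 + 3*exp(2*I*pi/3))*conj(0)]
      = (1/12)[(21) + (-9) + (0) + (0)] = 12/12 = 1
(Exp terms are combined using exp(i*s)*conj(exp(i*t)) = exp(i*(s-t)), and sums of them are collapsed using the identity that for every m > 1 the m distinct m-th roots of unity sum to 0, e.g. 1 + exp(2*I*pi/3) + exp(-2*I*pi/3) = 0.)
Dimension check: dim(rho) = sum (mult * dim) = 1*1 + 0*1 + 3*1 + 1*3 = 7 = chi_rho(e) = 7.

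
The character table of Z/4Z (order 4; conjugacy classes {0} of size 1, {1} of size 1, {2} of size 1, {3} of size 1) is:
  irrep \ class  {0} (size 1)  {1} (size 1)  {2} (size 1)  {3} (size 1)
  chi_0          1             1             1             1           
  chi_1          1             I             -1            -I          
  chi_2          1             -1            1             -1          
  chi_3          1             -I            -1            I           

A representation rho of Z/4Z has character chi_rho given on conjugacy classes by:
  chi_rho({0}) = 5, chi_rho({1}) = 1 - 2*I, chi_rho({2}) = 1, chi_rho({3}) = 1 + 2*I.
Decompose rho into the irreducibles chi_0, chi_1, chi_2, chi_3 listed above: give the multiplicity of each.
Multiplicities: chi_0: 2, chi_1: 0, chi_2: 1, chi_3: 2.

Proof sketch: Use <chi_rho, chi> = (1/|G|) sum_C |C| * chi_rho(C) * conj(chi(C)) with |G| = 4 for each irreducible chi in the table:
  <chi_rho, chi_0> = (1/4)[1*(5)*conj(1) + 1*(1 - 2*I)*conj(1) + 1*(1)*conj(1) + 1*(1 + 2*I)*conj(1)]
      = (1/4)[(5) + (1 - 2*I) + (1) + (1 + 2*I)] = 8/4 = 2
  <chi_rho, chi_1> = (1/4)[1*(5)*conj(1) + 1*(1 - 2*I)*conj(I) + 1*(1)*conj(-1) + 1*(1 + 2*I)*conj(-I)]
      = (1/4)[(5) + (-2 - I) + (-1) + (-2 + I)] = 0/4 = 0
  <chi_rho, chi_2> = (1/4)[1*(5)*conj(1) + 1*(1 - 2*I)*conj(-1) + 1*(1)*conj(1) + 1*(1 + 2*I)*conj(-1)]
      = (1/4)[(5) + (-1 + 2*I) + (1) + (-1 - 2*I)] = 4/4 = 1
  <chi_rho, chi_3> = (1/4)[1*(5)*conj(1) + 1*(1 - 2*I)*conj(-I) + 1*(1)*conj(-1) + 1*(1 + 2*I)*conj(I)]
      = (1/4)[(5) + (2 + I) + (-1) + (2 - I)] = 8/4 = 2
(Exp terms are combined using exp(i*s)*conj(exp(i*t)) = exp(i*(s-t)), and sums of them are collapsed using the identity that for every m > 1 the m distinct m-th roots of unity sum to 0, e.g. 1 + exp(2*I*pi/3) + exp(-2*I*pi/3) = 0.)
Dimension check: dim(rho) = sum (mult * dim) = 2*1 + 0*1 + 1*1 + 2*1 = 5 = chi_rho(e) = 5.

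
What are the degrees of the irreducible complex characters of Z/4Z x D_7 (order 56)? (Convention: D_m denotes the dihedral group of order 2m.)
Dimensions: 1, 1, 1, 1, 1, 1, 1, 1, 2, 2, 2, 2, 2, 2, 2, 2, 2, 2, 2, 2

Explanation: There are 20 irreducibles (= number of conjugacy classes). Their dimensions d_i satisfy sum d_i^2 = |G| = 56: 1 + 1 + 1 + 1 + 1 + 1 + 1 + 1 + 4 + 4 + 4 + 4 + 4 + 4 + 4 + 4 + 4 + 4 + 4 + 4 = 56. (For the product with Z/4Z: each of the 4 1-dim characters of Z/4Z tensors with each irrep of D_7, giving 4 copies of each D_7-dimension.)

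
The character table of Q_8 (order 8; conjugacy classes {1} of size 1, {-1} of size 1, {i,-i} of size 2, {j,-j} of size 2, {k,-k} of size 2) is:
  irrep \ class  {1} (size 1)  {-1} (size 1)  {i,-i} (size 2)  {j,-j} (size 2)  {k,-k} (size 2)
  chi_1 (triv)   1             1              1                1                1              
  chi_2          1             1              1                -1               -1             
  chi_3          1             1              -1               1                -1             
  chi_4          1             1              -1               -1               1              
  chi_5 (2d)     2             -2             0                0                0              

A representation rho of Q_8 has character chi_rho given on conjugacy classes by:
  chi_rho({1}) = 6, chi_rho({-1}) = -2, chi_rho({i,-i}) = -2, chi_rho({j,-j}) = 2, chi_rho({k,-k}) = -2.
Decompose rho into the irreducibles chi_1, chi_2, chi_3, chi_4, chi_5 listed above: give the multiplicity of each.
Multiplicities: chi_1: 0, chi_2: 0, chi_3: 2, chi_4: 0, chi_5: 2.

Working: Use <chi_rho, chi> = (1/|G|) sum_C |C| * chi_rho(C) * conj(chi(C)) with |G| = 8 for each irreducible chi in the table:
  <chi_rho, chi_1> = (1/8)[1*(6)*conj(1) + 1*(-2)*conj(1) + 2*(-2)*conj(1) + 2*(2)*conj(1) + 2*(-2)*conj(1)]
      = (1/8)[(6) + (-2) + (-4) + (4) + (-4)] = 0/8 = 0
  <chi_rho, chi_2> = (1/8)[1*(6)*conj(1) + 1*(-2)*conj(1) + 2*(-2)*conj(1) + 2*(2)*conj(-1) + 2*(-2)*conj(-1)]
      = (1/8)[(6) + (-2) + (-4) + (-4) + (4)] = 0/8 = 0
  <chi_rho, chi_3> = (1/8)[1*(6)*conj(1) + 1*(-2)*conj(1) + 2*(-2)*conj(-1) + 2*(2)*conj(1) + 2*(-2)*conj(-1)]
      = (1/8)[(6) + (-2) + (4) + (4) + (4)] = 16/8 = 2
  <chi_rho, chi_4> = (1/8)[1*(6)*conj(1) + 1*(-2)*conj(1) + 2*(-2)*conj(-1) + 2*(2)*conj(-1) + 2*(-2)*conj(1)]
      = (1/8)[(6) + (-2) + (4) + (-4) + (-4)] = 0/8 = 0
  <chi_rho, chi_5> = (1/8)[1*(6)*conj(2) + 1*(-2)*conj(-2) + 2*(-2)*conj(0) + 2*(2)*conj(0) + 2*(-2)*conj(0)]
      = (1/8)[(12) + (4) + (0) + (0) + (0)] = 16/8 = 2
Dimension check: dim(rho) = sum (mult * dim) = 0*1 + 0*1 + 2*1 + 0*1 + 2*2 = 6 = chi_rho(e) = 6.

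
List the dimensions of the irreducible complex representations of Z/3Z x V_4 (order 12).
Dimensions: 1, 1, 1, 1, 1, 1, 1, 1, 1, 1, 1, 1

There are 12 irreducibles (= number of conjugacy classes). Their dimensions d_i satisfy sum d_i^2 = |G| = 12: 1 + 1 + 1 + 1 + 1 + 1 + 1 + 1 + 1 + 1 + 1 + 1 = 12. (For the product with Z/3Z: each of the 3 1-dim characters of Z/3Z tensors with each irrep of V_4, giving 3 copies of each V_4-dimension.)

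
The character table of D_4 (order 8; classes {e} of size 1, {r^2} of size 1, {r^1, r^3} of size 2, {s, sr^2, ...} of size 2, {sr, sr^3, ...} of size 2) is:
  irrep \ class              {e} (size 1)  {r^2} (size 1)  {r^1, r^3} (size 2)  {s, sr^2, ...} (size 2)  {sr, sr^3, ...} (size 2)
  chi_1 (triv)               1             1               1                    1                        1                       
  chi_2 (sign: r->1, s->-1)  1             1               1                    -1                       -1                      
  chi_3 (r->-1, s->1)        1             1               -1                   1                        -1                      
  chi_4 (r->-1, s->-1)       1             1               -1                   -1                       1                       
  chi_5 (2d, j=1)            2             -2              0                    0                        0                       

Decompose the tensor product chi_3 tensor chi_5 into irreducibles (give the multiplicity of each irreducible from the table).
chi_3 tensor chi_5 = chi_5 (all other irreducibles have multiplicity 0).

Explanation: The character of a tensor product is the pointwise product (chi_3 * chi_5)(C) = chi_3(C) * chi_5(C):
  {e}: (1)*(2), {r^2}: (1)*(-2), {r^1, r^3}: (-1)*(0), {s, sr^2, ...}: (1)*(0), {sr, sr^3, ...}: (-1)*(0)
so (chi_3 * chi_5) takes values
  {e} -> 2, {r^2} -> -2, {r^1, r^3} -> 0, {s, sr^2, ...} -> 0, {sr, sr^3, ...} -> 0.
Now take the inner product of this character with each irreducible chi from the table, <chi_3*chi_5, chi> = (1/8) sum_C |C| (chi_3*chi_5)(C) conj(chi(C)):
  <chi_3*chi_5, chi_1> = (1/8)[1*(2)*conj(1) + 1*(-2)*conj(1) + 2*(0)*conj(1) + 2*(0)*conj(1) + 2*(0)*conj(1)]
      = (1/8)[(2) + (-2) + (0) + (0) + (0)] = 0/8 = 0
  <chi_3*chi_5, chi_2> = (1/8)[1*(2)*conj(1) + 1*(-2)*conj(1) + 2*(0)*conj(1) + 2*(0)*conj(-1) + 2*(0)*conj(-1)]
      = (1/8)[(2) + (-2) + (0) + (0) + (0)] = 0/8 = 0
  <chi_3*chi_5, chi_3> = (1/8)[1*(2)*conj(1) + 1*(-2)*conj(1) + 2*(0)*conj(-1) + 2*(0)*conj(1) + 2*(0)*conj(-1)]
      = (1/8)[(2) + (-2) + (0) + (0) + (0)] = 0/8 = 0
  <chi_3*chi_5, chi_4> = (1/8)[1*(2)*conj(1) + 1*(-2)*conj(1) + 2*(0)*conj(-1) + 2*(0)*conj(-1) + 2*(0)*conj(1)]
      = (1/8)[(2) + (-2) + (0) + (0) + (0)] = 0/8 = 0
  <chi_3*chi_5, chi_5> = (1/8)[1*(2)*conj(2) + 1*(-2)*conj(-2) + 2*(0)*conj(0) + 2*(0)*conj(0) + 2*(0)*conj(0)]
      = (1/8)[(4) + (4) + (0) + (0) + (0)] = 8/8 = 1
Hence the multiplicities are chi_5: 1. Dimension check: dim(chi_3)*dim(chi_5) = 1*2 = 2 and sum (mult * dim) = 1*2 = 2.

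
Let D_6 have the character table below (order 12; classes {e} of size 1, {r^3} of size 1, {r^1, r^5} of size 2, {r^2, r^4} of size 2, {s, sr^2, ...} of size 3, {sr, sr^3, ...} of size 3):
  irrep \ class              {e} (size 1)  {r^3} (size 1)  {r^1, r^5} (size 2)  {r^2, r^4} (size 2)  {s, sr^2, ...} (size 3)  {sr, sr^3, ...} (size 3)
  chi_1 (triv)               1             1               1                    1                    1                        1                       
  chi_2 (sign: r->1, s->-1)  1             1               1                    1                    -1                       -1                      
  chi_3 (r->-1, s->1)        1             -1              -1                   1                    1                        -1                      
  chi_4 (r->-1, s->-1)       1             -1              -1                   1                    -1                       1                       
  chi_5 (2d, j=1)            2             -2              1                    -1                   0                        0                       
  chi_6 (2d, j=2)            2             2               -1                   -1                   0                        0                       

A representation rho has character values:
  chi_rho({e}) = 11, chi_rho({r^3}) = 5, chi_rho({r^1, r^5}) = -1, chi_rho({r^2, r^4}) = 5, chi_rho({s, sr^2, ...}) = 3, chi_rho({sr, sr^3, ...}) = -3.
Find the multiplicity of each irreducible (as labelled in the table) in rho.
Multiplicities: chi_1: 2, chi_2: 2, chi_3: 3, chi_4: 0, chi_5: 0, chi_6: 2.

Solution. Use <chi_rho, chi> = (1/|G|) sum_C |C| * chi_rho(C) * conj(chi(C)) with |G| = 12 for each irreducible chi in the table:
  <chi_rho, chi_1> = (1/12)[1*(11)*conj(1) + 1*(5)*conj(1) + 2*(-1)*conj(1) + 2*(5)*conj(1) + 3*(3)*conj(1) + 3*(-3)*conj(1)]
      = (1/12)[(11) + (5) + (-2) + (10) + (9) + (-9)] = 24/12 = 2
  <chi_rho, chi_2> = (1/12)[1*(11)*conj(1) + 1*(5)*conj(1) + 2*(-1)*conj(1) + 2*(5)*conj(1) + 3*(3)*conj(-1) + 3*(-3)*conj(-1)]
      = (1/12)[(11) + (5) + (-2) + (10) + (-9) + (9)] = 24/12 = 2
  <chi_rho, chi_3> = (1/12)[1*(11)*conj(1) + 1*(5)*conj(-1) + 2*(-1)*conj(-1) + 2*(5)*conj(1) + 3*(3)*conj(1) + 3*(-3)*conj(-1)]
      = (1/12)[(11) + (-5) + (2) + (10) + (9) + (9)] = 36/12 = 3
  <chi_rho, chi_4> = (1/12)[1*(11)*conj(1) + 1*(5)*conj(-1) + 2*(-1)*conj(-1) + 2*(5)*conj(1) + 3*(3)*conj(-1) + 3*(-3)*conj(1)]
      = (1/12)[(11) + (-5) + (2) + (10) + (-9) + (-9)] = 0/12 = 0
  <chi_rho, chi_5> = (1/12)[1*(11)*conj(2) + 1*(5)*conj(-2) + 2*(-1)*conj(1) + 2*(5)*conj(-1) + 3*(3)*conj(0) + 3*(-3)*conj(0)]
      = (1/12)[(22) + (-10) + (-2) + (-10) + (0) + (0)] = 0/12 = 0
  <chi_rho, chi_6> = (1/12)[1*(11)*conj(2) + 1*(5)*conj(2) + 2*(-1)*conj(-1) + 2*(5)*conj(-1) + 3*(3)*conj(0) + 3*(-3)*conj(0)]
      = (1/12)[(22) + (10) + (2) + (-10) + (0) + (0)] = 24/12 = 2
Dimension check: dim(rho) = sum (mult * dim) = 2*1 + 2*1 + 3*1 + 0*1 + 0*2 + 2*2 = 11 = chi_rho(e) = 11.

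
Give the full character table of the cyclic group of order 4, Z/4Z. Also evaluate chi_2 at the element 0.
Character table of Z/4Z (irreps indexed chi_0,...,chi_3 with chi_k(m) = zeta_4^(k*m), zeta_4 = exp(2*pi*i/4)):
  irrep \ class  {0} (size 1)  {1} (size 1)  {2} (size 1)  {3} (size 1)
  chi_0          1             1             1             1           
  chi_1          1             I             -1            -I          
  chi_2          1             -1            1             -1          
  chi_3          1             -I            -1            I           

Spot check: chi_2(0) = zeta_4^(2*0) = zeta_4^0 = 1.

Argument: Z/4Z is abelian, so all 4 irreducible complex representations are 1-dimensional. They are given by chi_k(m) = zeta_4^(k*m) for k = 0,...,3. Row orthogonality: sum_m chi_k(m) conj(chi_l(m)) = 4 * [k = l].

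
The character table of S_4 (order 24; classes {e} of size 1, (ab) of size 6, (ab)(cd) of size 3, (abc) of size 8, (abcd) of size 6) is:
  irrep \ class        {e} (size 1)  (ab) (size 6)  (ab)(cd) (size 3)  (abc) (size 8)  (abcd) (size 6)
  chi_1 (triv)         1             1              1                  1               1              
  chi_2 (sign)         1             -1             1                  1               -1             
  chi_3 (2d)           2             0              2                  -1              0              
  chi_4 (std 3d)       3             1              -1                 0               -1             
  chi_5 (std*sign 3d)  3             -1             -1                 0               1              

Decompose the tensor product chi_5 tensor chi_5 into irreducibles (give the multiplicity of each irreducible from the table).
chi_5 tensor chi_5 = chi_1 + chi_3 + chi_4 + chi_5 (all other irreducibles have multiplicity 0).

Solution. The character of a tensor product is the pointwise product (chi_5 * chi_5)(C) = chi_5(C) * chi_5(C):
  {e}: (3)*(3), (ab): (-1)*(-1), (ab)(cd): (-1)*(-1), (abc): (0)*(0), (abcd): (1)*(1)
so (chi_5 * chi_5) takes values
  {e} -> 9, (ab) -> 1, (ab)(cd) -> 1, (abc) -> 0, (abcd) -> 1.
Now take the inner product of this character with each irreducible chi from the table, <chi_5*chi_5, chi> = (1/24) sum_C |C| (chi_5*chi_5)(C) conj(chi(C)):
  <chi_5*chi_5, chi_1> = (1/24)[1*(9)*conj(1) + 6*(1)*conj(1) + 3*(1)*conj(1) + 8*(0)*conj(1) + 6*(1)*conj(1)]
      = (1/24)[(9) + (6) + (3) + (0) + (6)] = 24/24 = 1
  <chi_5*chi_5, chi_2> = (1/24)[1*(9)*conj(1) + 6*(1)*conj(-1) + 3*(1)*conj(1) + 8*(0)*conj(1) + 6*(1)*conj(-1)]
      = (1/24)[(9) + (-6) + (3) + (0) + (-6)] = 0/24 = 0
  <chi_5*chi_5, chi_3> = (1/24)[1*(9)*conj(2) + 6*(1)*conj(0) + 3*(1)*conj(2) + 8*(0)*conj(-1) + 6*(1)*conj(0)]
      = (1/24)[(18) + (0) + (6) + (0) + (0)] = 24/24 = 1
  <chi_5*chi_5, chi_4> = (1/24)[1*(9)*conj(3) + 6*(1)*conj(1) + 3*(1)*conj(-1) + 8*(0)*conj(0) + 6*(1)*conj(-1)]
      = (1/24)[(27) + (6) + (-3) + (0) + (-6)] = 24/24 = 1
  <chi_5*chi_5, chi_5> = (1/24)[1*(9)*conj(3) + 6*(1)*conj(-1) + 3*(1)*conj(-1) + 8*(0)*conj(0) + 6*(1)*conj(1)]
      = (1/24)[(27) + (-6) + (-3) + (0) + (6)] = 24/24 = 1
Hence the multiplicities are chi_1: 1, chi_3: 1, chi_4: 1, chi_5: 1. Dimension check: dim(chi_5)*dim(chi_5) = 3*3 = 9 and sum (mult * dim) = 1*1 + 1*2 + 1*3 + 1*3 = 9.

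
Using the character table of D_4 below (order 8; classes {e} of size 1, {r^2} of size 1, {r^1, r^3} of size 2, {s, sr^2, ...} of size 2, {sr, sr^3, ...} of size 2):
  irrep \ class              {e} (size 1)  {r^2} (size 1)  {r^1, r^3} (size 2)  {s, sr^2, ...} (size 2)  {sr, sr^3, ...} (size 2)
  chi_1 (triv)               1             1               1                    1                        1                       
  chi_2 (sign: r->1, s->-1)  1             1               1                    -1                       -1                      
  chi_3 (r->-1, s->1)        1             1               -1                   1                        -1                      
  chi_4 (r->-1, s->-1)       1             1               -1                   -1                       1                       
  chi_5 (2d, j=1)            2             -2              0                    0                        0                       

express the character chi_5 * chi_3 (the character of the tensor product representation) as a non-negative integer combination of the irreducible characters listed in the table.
chi_5 tensor chi_3 = chi_5 (all other irreducibles have multiplicity 0).

Why: The character of a tensor product is the pointwise product (chi_5 * chi_3)(C) = chi_5(C) * chi_3(C):
  {e}: (2)*(1), {r^2}: (-2)*(1), {r^1, r^3}: (0)*(-1), {s, sr^2, ...}: (0)*(1), {sr, sr^3, ...}: (0)*(-1)
so (chi_5 * chi_3) takes values
  {e} -> 2, {r^2} -> -2, {r^1, r^3} -> 0, {s, sr^2, ...} -> 0, {sr, sr^3, ...} -> 0.
Now take the inner product of this character with each irreducible chi from the table, <chi_5*chi_3, chi> = (1/8) sum_C |C| (chi_5*chi_3)(C) conj(chi(C)):
  <chi_5*chi_3, chi_1> = (1/8)[1*(2)*conj(1) + 1*(-2)*conj(1) + 2*(0)*conj(1) + 2*(0)*conj(1) + 2*(0)*conj(1)]
      = (1/8)[(2) + (-2) + (0) + (0) + (0)] = 0/8 = 0
  <chi_5*chi_3, chi_2> = (1/8)[1*(2)*conj(1) + 1*(-2)*conj(1) + 2*(0)*conj(1) + 2*(0)*conj(-1) + 2*(0)*conj(-1)]
      = (1/8)[(2) + (-2) + (0) + (0) + (0)] = 0/8 = 0
  <chi_5*chi_3, chi_3> = (1/8)[1*(2)*conj(1) + 1*(-2)*conj(1) + 2*(0)*conj(-1) + 2*(0)*conj(1) + 2*(0)*conj(-1)]
      = (1/8)[(2) + (-2) + (0) + (0) + (0)] = 0/8 = 0
  <chi_5*chi_3, chi_4> = (1/8)[1*(2)*conj(1) + 1*(-2)*conj(1) + 2*(0)*conj(-1) + 2*(0)*conj(-1) + 2*(0)*conj(1)]
      = (1/8)[(2) + (-2) + (0) + (0) + (0)] = 0/8 = 0
  <chi_5*chi_3, chi_5> = (1/8)[1*(2)*conj(2) + 1*(-2)*conj(-2) + 2*(0)*conj(0) + 2*(0)*conj(0) + 2*(0)*conj(0)]
      = (1/8)[(4) + (4) + (0) + (0) + (0)] = 8/8 = 1
Hence the multiplicities are chi_5: 1. Dimension check: dim(chi_5)*dim(chi_3) = 2*1 = 2 and sum (mult * dim) = 1*2 = 2.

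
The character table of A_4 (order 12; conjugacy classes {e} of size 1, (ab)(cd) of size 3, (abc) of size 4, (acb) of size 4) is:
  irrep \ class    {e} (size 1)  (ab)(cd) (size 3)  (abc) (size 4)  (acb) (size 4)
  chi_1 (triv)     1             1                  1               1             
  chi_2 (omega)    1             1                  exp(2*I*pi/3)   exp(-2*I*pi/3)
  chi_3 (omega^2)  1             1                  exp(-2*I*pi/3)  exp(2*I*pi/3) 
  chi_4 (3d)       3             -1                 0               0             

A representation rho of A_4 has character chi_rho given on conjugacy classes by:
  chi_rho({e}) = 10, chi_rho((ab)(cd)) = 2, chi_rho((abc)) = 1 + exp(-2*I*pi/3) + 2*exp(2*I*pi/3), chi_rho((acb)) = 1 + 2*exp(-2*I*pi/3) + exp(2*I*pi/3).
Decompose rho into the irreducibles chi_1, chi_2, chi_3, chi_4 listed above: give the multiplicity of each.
Multiplicities: chi_1: 1, chi_2: 2, chi_3: 1, chi_4: 2.

Solution. Use <chi_rho, chi> = (1/|G|) sum_C |C| * chi_rho(C) * conj(chi(C)) with |G| = 12 for each irreducible chi in the table:
  <chi_rho, chi_1> = (1/12)[1*(10)*conj(1) + 3*(2)*conj(1) + 4*(1 + exp(-2*I*pi/3) + 2*exp(2*I*pi/3))*conj(1) + 4*(1 + 2*exp(-2*I*pi/3) + exp(2*I*pi/3))*conj(1)]
      = (1/12)[(10) + (6) + (4 + 4*exp(-2*I*pi/3) + 8*exp(2*I*pi/3)) + (4 + 8*exp(-2*I*pi/3) + 4*exp(2*I*pi/3))] = 12/12 = 1
  <chi_rho, chi_2> = (1/12)[1*(10)*conj(1) + 3*(2)*conj(1) + 4*(1 + exp(-2*I*pi/3) + 2*exp(2*I*pi/3))*conj(exp(2*I*pi/3)) + 4*(1 + 2*exp(-2*I*pi/3) + exp(2*I*pi/3))*conj(exp(-2*I*pi/3))]
      = (1/12)[(10) + (6) + (4) + (4)] = 24/12 = 2
  <chi_rho, chi_3> = (1/12)[1*(10)*conj(1) + 3*(2)*conj(1) + 4*(1 + exp(-2*I*pi/3) + 2*exp(2*I*pi/3))*conj(exp(-2*I*pi/3)) + 4*(1 + 2*exp(-2*I*pi/3) + exp(2*I*pi/3))*conj(exp(2*I*pi/3))]
      = (1/12)[(10) + (6) + (4 + 8*exp(-2*I*pi/3) + 4*exp(2*I*pi/3)) + (4 + 4*exp(-2*I*pi/3) + 8*exp(2*I*pi/3))] = 12/12 = 1
  <chi_rho, chi_4> = (1/12)[1*(10)*conj(3) + 3*(2)*conj(-1) + 4*(1 + exp(-2*I*pi/3) + 2*exp(2*I*pi/3))*conj(0) + 4*(1 + 2*exp(-2*I*pi/3) + exp(2*I*pi/3))*conj(0)]
      = (1/12)[(30) + (-6) + (0) + (0)] = 24/12 = 2
(Exp terms are combined using exp(i*s)*conj(exp(i*t)) = exp(i*(s-t)), and sums of them are collapsed using the identity that for every m > 1 the m distinct m-th roots of unity sum to 0, e.g. 1 + exp(2*I*pi/3) + exp(-2*I*pi/3) = 0.)
Dimension check: dim(rho) = sum (mult * dim) = 1*1 + 2*1 + 1*1 + 2*3 = 10 = chi_rho(e) = 10.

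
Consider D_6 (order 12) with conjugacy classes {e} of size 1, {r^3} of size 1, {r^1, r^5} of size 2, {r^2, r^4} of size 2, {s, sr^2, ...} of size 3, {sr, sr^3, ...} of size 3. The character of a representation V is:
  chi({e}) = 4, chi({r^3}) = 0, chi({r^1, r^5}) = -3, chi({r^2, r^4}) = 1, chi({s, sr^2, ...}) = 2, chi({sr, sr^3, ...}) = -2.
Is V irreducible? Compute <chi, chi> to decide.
Not irreducible (reducible): <chi, chi> = 5 > 1.

Details: <chi, chi> = (1/|G|) sum_C |C| * |chi(C)|^2 = (1/12)[1*|4|^2 + 1*|0|^2 + 2*|-3|^2 + 2*|1|^2 + 3*|2|^2 + 3*|-2|^2]
  = (1/12)[(16) + (0) + (18) + (2) + (12) + (12)] = 60/12 = 5.
A character is irreducible iff <chi, chi> = 1, so this representation is reducible.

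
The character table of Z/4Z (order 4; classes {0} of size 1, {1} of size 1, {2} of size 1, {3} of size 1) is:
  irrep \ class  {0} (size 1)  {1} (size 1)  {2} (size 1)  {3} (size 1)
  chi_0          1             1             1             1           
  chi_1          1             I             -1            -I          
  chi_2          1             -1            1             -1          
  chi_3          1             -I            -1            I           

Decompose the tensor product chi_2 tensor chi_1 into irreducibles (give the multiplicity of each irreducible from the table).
chi_2 tensor chi_1 = chi_3 (all other irreducibles have multiplicity 0).

Details: The character of a tensor product is the pointwise product (chi_2 * chi_1)(C) = chi_2(C) * chi_1(C):
  {0}: (1)*(1), {1}: (-1)*(I), {2}: (1)*(-1), {3}: (-1)*(-I)
so (chi_2 * chi_1) takes values
  {0} -> 1, {1} -> -I, {2} -> -1, {3} -> I.
Now take the inner product of this character with each irreducible chi from the table, <chi_2*chi_1, chi> = (1/4) sum_C |C| (chi_2*chi_1)(C) conj(chi(C)):
  <chi_2*chi_1, chi_0> = (1/4)[1*(1)*conj(1) + 1*(-I)*conj(1) + 1*(-1)*conj(1) + 1*(I)*conj(1)]
      = (1/4)[(1) + (-I) + (-1) + (I)] = 0/4 = 0
  <chi_2*chi_1, chi_1> = (1/4)[1*(1)*conj(1) + 1*(-I)*conj(I) + 1*(-1)*conj(-1) + 1*(I)*conj(-I)]
      = (1/4)[(1) + (-1) + (1) + (-1)] = 0/4 = 0
  <chi_2*chi_1, chi_2> = (1/4)[1*(1)*conj(1) + 1*(-I)*conj(-1) + 1*(-1)*conj(1) + 1*(I)*conj(-1)]
      = (1/4)[(1) + (I) + (-1) + (-I)] = 0/4 = 0
  <chi_2*chi_1, chi_3> = (1/4)[1*(1)*conj(1) + 1*(-I)*conj(-I) + 1*(-1)*conj(-1) + 1*(I)*conj(I)]
      = (1/4)[(1) + (1) + (1) + (1)] = 4/4 = 1
(Exp terms are combined using exp(i*s)*conj(exp(i*t)) = exp(i*(s-t)), and sums of them are collapsed using the identity that for every m > 1 the m distinct m-th roots of unity sum to 0, e.g. 1 + exp(2*I*pi/3) + exp(-2*I*pi/3) = 0.)
Hence the multiplicities are chi_3: 1. Dimension check: dim(chi_2)*dim(chi_1) = 1*1 = 1 and sum (mult * dim) = 1*1 = 1.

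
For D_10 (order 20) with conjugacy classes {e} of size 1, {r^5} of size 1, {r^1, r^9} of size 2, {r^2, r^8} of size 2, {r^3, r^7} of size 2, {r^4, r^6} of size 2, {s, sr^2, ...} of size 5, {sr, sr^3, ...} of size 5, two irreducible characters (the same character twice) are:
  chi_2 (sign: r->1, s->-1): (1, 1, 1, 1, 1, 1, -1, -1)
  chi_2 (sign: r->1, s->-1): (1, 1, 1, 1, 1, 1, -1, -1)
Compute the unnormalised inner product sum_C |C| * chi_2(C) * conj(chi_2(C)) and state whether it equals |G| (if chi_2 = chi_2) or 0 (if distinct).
Sum = 20 = |G| = 20; so <chi_2, chi_2> = 1 (norm-1 confirms irreducibility).

Solution. Compute term by term over conjugacy classes (|C| * chi_2(C) * conj(chi_2(C))):
  1*(1)*conj(1) + 1*(1)*conj(1) + 2*(1)*conj(1) + 2*(1)*conj(1) + 2*(1)*conj(1) + 2*(1)*conj(1) + 5*(-1)*conj(-1) + 5*(-1)*conj(-1)
  = (1) + (1) + (2) + (2) + (2) + (2) + (5) + (5)
  = 20.
Dividing by |G| = 20 gives 20/20 = 1, matching the row-orthogonality relation <chi_2, chi_2> = [chi_2 = chi_2].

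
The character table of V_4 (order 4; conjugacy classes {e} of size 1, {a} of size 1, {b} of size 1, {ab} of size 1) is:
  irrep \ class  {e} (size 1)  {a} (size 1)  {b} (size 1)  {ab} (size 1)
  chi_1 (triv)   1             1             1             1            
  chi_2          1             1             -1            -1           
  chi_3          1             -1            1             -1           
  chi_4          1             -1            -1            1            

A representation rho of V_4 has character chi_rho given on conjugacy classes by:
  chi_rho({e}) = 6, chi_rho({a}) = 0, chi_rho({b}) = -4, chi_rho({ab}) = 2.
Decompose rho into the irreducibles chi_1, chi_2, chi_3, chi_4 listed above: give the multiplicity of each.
Multiplicities: chi_1: 1, chi_2: 2, chi_3: 0, chi_4: 3.

Reasoning: Use <chi_rho, chi> = (1/|G|) sum_C |C| * chi_rho(C) * conj(chi(C)) with |G| = 4 for each irreducible chi in the table:
  <chi_rho, chi_1> = (1/4)[1*(6)*conj(1) + 1*(0)*conj(1) + 1*(-4)*conj(1) + 1*(2)*conj(1)]
      = (1/4)[(6) + (0) + (-4) + (2)] = 4/4 = 1
  <chi_rho, chi_2> = (1/4)[1*(6)*conj(1) + 1*(0)*conj(1) + 1*(-4)*conj(-1) + 1*(2)*conj(-1)]
      = (1/4)[(6) + (0) + (4) + (-2)] = 8/4 = 2
  <chi_rho, chi_3> = (1/4)[1*(6)*conj(1) + 1*(0)*conj(-1) + 1*(-4)*conj(1) + 1*(2)*conj(-1)]
      = (1/4)[(6) + (0) + (-4) + (-2)] = 0/4 = 0
  <chi_rho, chi_4> = (1/4)[1*(6)*conj(1) + 1*(0)*conj(-1) + 1*(-4)*conj(-1) + 1*(2)*conj(1)]
      = (1/4)[(6) + (0) + (4) + (2)] = 12/4 = 3
Dimension check: dim(rho) = sum (mult * dim) = 1*1 + 2*1 + 0*1 + 3*1 = 6 = chi_rho(e) = 6.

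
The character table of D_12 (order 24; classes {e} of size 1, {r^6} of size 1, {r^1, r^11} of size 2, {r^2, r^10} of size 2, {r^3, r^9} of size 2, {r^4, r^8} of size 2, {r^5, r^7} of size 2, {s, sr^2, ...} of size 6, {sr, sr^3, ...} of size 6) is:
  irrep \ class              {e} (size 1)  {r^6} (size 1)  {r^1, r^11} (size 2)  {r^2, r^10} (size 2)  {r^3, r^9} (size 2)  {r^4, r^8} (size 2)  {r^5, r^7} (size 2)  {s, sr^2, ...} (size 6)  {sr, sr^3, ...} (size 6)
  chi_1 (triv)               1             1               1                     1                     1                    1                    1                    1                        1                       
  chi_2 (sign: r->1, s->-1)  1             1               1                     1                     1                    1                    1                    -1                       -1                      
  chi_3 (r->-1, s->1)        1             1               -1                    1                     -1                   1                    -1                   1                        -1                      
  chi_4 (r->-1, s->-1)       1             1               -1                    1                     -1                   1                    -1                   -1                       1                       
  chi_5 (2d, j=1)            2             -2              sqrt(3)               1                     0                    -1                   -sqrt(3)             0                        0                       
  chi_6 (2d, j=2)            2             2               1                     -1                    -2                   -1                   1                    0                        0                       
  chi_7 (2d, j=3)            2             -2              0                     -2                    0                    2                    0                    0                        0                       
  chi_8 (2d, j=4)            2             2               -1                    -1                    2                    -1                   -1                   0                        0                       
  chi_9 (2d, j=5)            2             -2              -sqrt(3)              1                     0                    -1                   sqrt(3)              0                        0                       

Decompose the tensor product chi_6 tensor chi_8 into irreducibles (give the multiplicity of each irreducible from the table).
chi_6 tensor chi_8 = chi_3 + chi_4 + chi_6 (all other irreducibles have multiplicity 0).

Argument: The character of a tensor product is the pointwise product (chi_6 * chi_8)(C) = chi_6(C) * chi_8(C):
  {e}: (2)*(2), {r^6}: (2)*(2), {r^1, r^11}: (1)*(-1), {r^2, r^10}: (-1)*(-1), {r^3, r^9}: (-2)*(2), {r^4, r^8}: (-1)*(-1), {r^5, r^7}: (1)*(-1), {s, sr^2, ...}: (0)*(0), {sr, sr^3, ...}: (0)*(0)
so (chi_6 * chi_8) takes values
  {e} -> 4, {r^6} -> 4, {r^1, r^11} -> -1, {r^2, r^10} -> 1, {r^3, r^9} -> -4, {r^4, r^8} -> 1, {r^5, r^7} -> -1, {s, sr^2, ...} -> 0, {sr, sr^3, ...} -> 0.
Now take the inner product of this character with each irreducible chi from the table, <chi_6*chi_8, chi> = (1/24) sum_C |C| (chi_6*chi_8)(C) conj(chi(C)):
  <chi_6*chi_8, chi_1> = (1/24)[1*(4)*conj(1) + 1*(4)*conj(1) + 2*(-1)*conj(1) + 2*(1)*conj(1) + 2*(-4)*conj(1) + 2*(1)*conj(1) + 2*(-1)*conj(1) + 6*(0)*conj(1) + 6*(0)*conj(1)]
      = (1/24)[(4) + (4) + (-2) + (2) + (-8) + (2) + (-2) + (0) + (0)] = 0/24 = 0
  <chi_6*chi_8, chi_2> = (1/24)[1*(4)*conj(1) + 1*(4)*conj(1) + 2*(-1)*conj(1) + 2*(1)*conj(1) + 2*(-4)*conj(1) + 2*(1)*conj(1) + 2*(-1)*conj(1) + 6*(0)*conj(-1) + 6*(0)*conj(-1)]
      = (1/24)[(4) + (4) + (-2) + (2) + (-8) + (2) + (-2) + (0) + (0)] = 0/24 = 0
  <chi_6*chi_8, chi_3> = (1/24)[1*(4)*conj(1) + 1*(4)*conj(1) + 2*(-1)*conj(-1) + 2*(1)*conj(1) + 2*(-4)*conj(-1) + 2*(1)*conj(1) + 2*(-1)*conj(-1) + 6*(0)*conj(1) + 6*(0)*conj(-1)]
      = (1/24)[(4) + (4) + (2) + (2) + (8) + (2) + (2) + (0) + (0)] = 24/24 = 1
  <chi_6*chi_8, chi_4> = (1/24)[1*(4)*conj(1) + 1*(4)*conj(1) + 2*(-1)*conj(-1) + 2*(1)*conj(1) + 2*(-4)*conj(-1) + 2*(1)*conj(1) + 2*(-1)*conj(-1) + 6*(0)*conj(-1) + 6*(0)*conj(1)]
      = (1/24)[(4) + (4) + (2) + (2) + (8) + (2) + (2) + (0) + (0)] = 24/24 = 1
  <chi_6*chi_8, chi_5> = (1/24)[1*(4)*conj(2) + 1*(4)*conj(-2) + 2*(-1)*conj(sqrt(3)) + 2*(1)*conj(1) + 2*(-4)*conj(0) + 2*(1)*conj(-1) + 2*(-1)*conj(-sqrt(3)) + 6*(0)*conj(0) + 6*(0)*conj(0)]
      = (1/24)[(8) + (-8) + (-2*sqrt(3)) + (2) + (0) + (-2) + (2*sqrt(3)) + (0) + (0)] = 0/24 = 0
  <chi_6*chi_8, chi_6> = (1/24)[1*(4)*conj(2) + 1*(4)*conj(2) + 2*(-1)*conj(1) + 2*(1)*conj(-1) + 2*(-4)*conj(-2) + 2*(1)*conj(-1) + 2*(-1)*conj(1) + 6*(0)*conj(0) + 6*(0)*conj(0)]
      = (1/24)[(8) + (8) + (-2) + (-2) + (16) + (-2) + (-2) + (0) + (0)] = 24/24 = 1
  <chi_6*chi_8, chi_7> = (1/24)[1*(4)*conj(2) + 1*(4)*conj(-2) + 2*(-1)*conj(0) + 2*(1)*conj(-2) + 2*(-4)*conj(0) + 2*(1)*conj(2) + 2*(-1)*conj(0) + 6*(0)*conj(0) + 6*(0)*conj(0)]
      = (1/24)[(8) + (-8) + (0) + (-4) + (0) + (4) + (0) + (0) + (0)] = 0/24 = 0
  <chi_6*chi_8, chi_8> = (1/24)[1*(4)*conj(2) + 1*(4)*conj(2) + 2*(-1)*conj(-1) + 2*(1)*conj(-1) + 2*(-4)*conj(2) + 2*(1)*conj(-1) + 2*(-1)*conj(-1) + 6*(0)*conj(0) + 6*(0)*conj(0)]
      = (1/24)[(8) + (8) + (2) + (-2) + (-16) + (-2) + (2) + (0) + (0)] = 0/24 = 0
  <chi_6*chi_8, chi_9> = (1/24)[1*(4)*conj(2) + 1*(4)*conj(-2) + 2*(-1)*conj(-sqrt(3)) + 2*(1)*conj(1) + 2*(-4)*conj(0) + 2*(1)*conj(-1) + 2*(-1)*conj(sqrt(3)) + 6*(0)*conj(0) + 6*(0)*conj(0)]
      = (1/24)[(8) + (-8) + (2*sqrt(3)) + (2) + (0) + (-2) + (-2*sqrt(3)) + (0) + (0)] = 0/24 = 0
Hence the multiplicities are chi_3: 1, chi_4: 1, chi_6: 1. Dimension check: dim(chi_6)*dim(chi_8) = 2*2 = 4 and sum (mult * dim) = 1*1 + 1*1 + 1*2 = 4.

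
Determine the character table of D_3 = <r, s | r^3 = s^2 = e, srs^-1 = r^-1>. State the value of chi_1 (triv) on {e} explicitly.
Conjugacy classes: {e} of size 1, {r^1, r^2} of size 2, {s, sr, ..., sr^2} of size 3.
Character table:
  irrep \ class              {e} (size 1)  {r^1, r^2} (size 2)  {s, sr, ..., sr^2} (size 3)
  chi_1 (triv)               1             1                    1                          
  chi_2 (sign: r->1, s->-1)  1             1                    -1                         
  chi_3 (2d, j=1)            2             -1                   0                          

Spot check: chi_1 (triv) on {e} = 1.

Explanation: D_3 has order 2*3 = 6 with 3 conjugacy classes, hence 3 irreducibles. Sum of squared dims 1 + 1 + 4 = 6 = |G|. Linear characters come from the abelianisation; the 2-dimensional irreps have character r^k -> 2*cos(2*pi*j*k/3), reflections -> 0.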